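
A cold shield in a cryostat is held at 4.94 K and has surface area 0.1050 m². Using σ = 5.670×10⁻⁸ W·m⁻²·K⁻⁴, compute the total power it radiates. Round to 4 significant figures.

P ≈ 3.546×10⁻⁶ W

Area A = 0.1050 m².
P = σAT⁴ = 5.670×10⁻⁸ × 0.1050 × (4.94)⁴ = 3.546×10⁻⁶ W.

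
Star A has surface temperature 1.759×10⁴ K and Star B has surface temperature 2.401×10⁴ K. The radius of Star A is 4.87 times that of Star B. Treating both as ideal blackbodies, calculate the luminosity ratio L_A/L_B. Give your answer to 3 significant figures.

L_A/L_B ≈ 6.83

L ∝ R²T⁴, so L_A/L_B = (R_A/R_B)²(T_A/T_B)⁴ = (4.87)² × (1.759×10⁴/2.401×10⁴)⁴ = 23.7169 × 0.288068 = 6.83.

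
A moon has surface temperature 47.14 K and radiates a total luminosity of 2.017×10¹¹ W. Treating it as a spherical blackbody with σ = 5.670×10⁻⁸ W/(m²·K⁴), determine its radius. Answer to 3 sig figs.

L = 4πR²σT⁴ ⇒ R = √(L/(4πσT⁴)).
σT⁴ = 0.279989 W/m², so R = √(2.017×10¹¹/(4π×0.279989)) = 2.39×10⁵ m.

R ≈ 2.39×10⁵ m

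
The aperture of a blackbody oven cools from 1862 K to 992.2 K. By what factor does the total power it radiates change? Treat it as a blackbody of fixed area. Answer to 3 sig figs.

P ∝ T⁴, so P₂/P₁ = (T₂/T₁)⁴ = (992.2/1862)⁴ = (0.532868)⁴ = 0.0806.

P₂/P₁ ≈ 0.0806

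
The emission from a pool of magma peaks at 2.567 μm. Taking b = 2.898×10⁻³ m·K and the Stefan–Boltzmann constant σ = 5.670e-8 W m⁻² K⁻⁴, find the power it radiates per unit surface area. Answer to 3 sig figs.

Wien's law: T = b/λ_max = 2.898×10⁻³/2.567×10⁻⁶ = 1128.94 K.
Then I = σT⁴ = 5.670×10⁻⁸×(1128.94)⁴ = 9.21×10⁴ W/m².

I ≈ 9.21×10⁴ W/m²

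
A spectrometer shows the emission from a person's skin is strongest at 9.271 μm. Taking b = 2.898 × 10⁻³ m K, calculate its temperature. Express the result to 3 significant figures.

T ≈ 313 K

Wien's law gives T = b/λ_max = (2.898×10⁻³ m·K)/(9.271×10⁻⁶ m) = 313 K.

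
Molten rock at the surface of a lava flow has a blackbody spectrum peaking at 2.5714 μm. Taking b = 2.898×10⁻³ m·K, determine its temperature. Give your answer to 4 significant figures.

Wien's law gives T = b/λ_max = (2.898×10⁻³ m·K)/(2.5714×10⁻⁶ m) = 1127 K.

T ≈ 1127 K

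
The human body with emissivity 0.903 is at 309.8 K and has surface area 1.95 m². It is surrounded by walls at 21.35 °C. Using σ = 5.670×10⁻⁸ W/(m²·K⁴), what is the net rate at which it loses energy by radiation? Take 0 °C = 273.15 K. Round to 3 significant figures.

Net loss ≈ 169 W

Surroundings: T = 21.35 °C + 273.15 = 294.50 K.
Area A = 1.95 m².
Net radiated power P_net = εσA(T⁴ − T₀⁴) = 0.903×5.670×10⁻⁸×1.95×(309.8⁴ − 294.50⁴).
T⁴ − T₀⁴ = 9.21140×10⁹ − 7.52214×10⁹ = 1.68926×10⁹ K⁴, so P_net = 169 W.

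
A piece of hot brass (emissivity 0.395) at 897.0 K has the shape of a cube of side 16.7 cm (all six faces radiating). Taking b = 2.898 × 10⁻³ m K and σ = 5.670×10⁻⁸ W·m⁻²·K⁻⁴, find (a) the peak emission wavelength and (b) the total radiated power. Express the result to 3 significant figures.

(a) λ_max = b/T = 2.898×10⁻³/897.0 = 3.231×10⁻⁶ m = 3.23 μm.
Area A = 6s² = 6×(0.167 m)² = 0.167334 m².
(b) P = εσAT⁴ = 0.395×5.670×10⁻⁸×0.167334×(897.0)⁴ = 2.43×10³ W.

λ_max ≈ 3.23 μm; P ≈ 2.43×10³ W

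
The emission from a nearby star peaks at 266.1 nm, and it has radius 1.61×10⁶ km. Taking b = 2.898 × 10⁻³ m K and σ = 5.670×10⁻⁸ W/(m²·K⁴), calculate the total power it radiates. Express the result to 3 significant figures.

P ≈ 2.60×10²⁸ W

Wien's law: T = b/λ_max = 2.898×10⁻³/2.661×10⁻⁷ = 10890.6 K.
Surface area A = 4πR² = 4π(1.61×10⁹ m)² = 3.25733×10¹⁹ m².
Then P = σAT⁴ = 5.670×10⁻⁸×3.25733×10¹⁹×(10890.6)⁴ = 2.60×10²⁸ W.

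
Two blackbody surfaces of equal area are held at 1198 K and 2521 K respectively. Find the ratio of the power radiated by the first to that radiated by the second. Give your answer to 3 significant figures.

With equal areas, P₁/P₂ = (T₁/T₂)⁴ = (1198/2521)⁴ = 0.0510.

P₁/P₂ ≈ 0.0510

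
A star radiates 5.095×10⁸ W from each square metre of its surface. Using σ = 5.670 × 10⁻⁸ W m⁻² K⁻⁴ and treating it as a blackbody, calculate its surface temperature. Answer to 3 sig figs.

I = σT⁴, so T = (I/σ)^(1/4) = (5.095×10⁸/(5.670×10⁻⁸))^(1/4) = 9.74×10³ K.

T ≈ 9.74×10³ K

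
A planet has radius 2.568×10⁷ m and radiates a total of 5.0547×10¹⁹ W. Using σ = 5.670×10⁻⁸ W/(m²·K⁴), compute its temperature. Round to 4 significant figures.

T ≈ 572.7 K

Surface area A = 4πR² = 4π(2.568×10⁷ m)² = 8.28705×10¹⁵ m².
P = σAT⁴ ⇒ T = (P/(σA))^(1/4) = (5.0547×10¹⁹/(5.670×10⁻⁸×8.28705×10¹⁵))^(1/4) = 572.7 K.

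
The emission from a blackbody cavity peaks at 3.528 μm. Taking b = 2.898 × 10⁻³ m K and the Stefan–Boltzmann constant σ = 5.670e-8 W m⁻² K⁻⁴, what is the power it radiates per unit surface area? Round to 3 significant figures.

Wien's law: T = b/λ_max = 2.898×10⁻³/3.528×10⁻⁶ = 821.429 K.
Then I = σT⁴ = 5.670×10⁻⁸×(821.429)⁴ = 2.58×10⁴ W/m².

I ≈ 2.58×10⁴ W/m²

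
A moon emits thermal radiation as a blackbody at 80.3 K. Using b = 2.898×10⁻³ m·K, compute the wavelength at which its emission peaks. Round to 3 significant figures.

Wien's displacement law: λ_max = b/T = (2.898×10⁻³ m·K)/(80.3 K) = 3.609×10⁻⁵ m.
That is 36.1 μm, in the infrared range.

λ_max ≈ 36.1 μm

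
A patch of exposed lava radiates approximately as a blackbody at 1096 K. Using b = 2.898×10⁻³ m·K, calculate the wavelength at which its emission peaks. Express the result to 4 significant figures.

λ_max ≈ 2.644 μm

Wien's displacement law: λ_max = b/T = (2.898×10⁻³ m·K)/(1096 K) = 2.6442×10⁻⁶ m.
That is 2.644 μm, in the infrared range.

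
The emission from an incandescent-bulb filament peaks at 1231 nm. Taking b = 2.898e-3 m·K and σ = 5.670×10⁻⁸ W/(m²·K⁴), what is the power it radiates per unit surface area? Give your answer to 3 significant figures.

Wien's law: T = b/λ_max = 2.898×10⁻³/1.231×10⁻⁶ = 2354.18 K.
Then I = σT⁴ = 5.670×10⁻⁸×(2354.18)⁴ = 1.74×10⁶ W/m².

I ≈ 1.74×10⁶ W/m²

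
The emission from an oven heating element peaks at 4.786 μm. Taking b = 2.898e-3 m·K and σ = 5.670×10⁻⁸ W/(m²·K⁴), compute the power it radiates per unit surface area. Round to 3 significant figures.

Wien's law: T = b/λ_max = 2.898×10⁻³/4.786×10⁻⁶ = 605.516 K.
Then I = σT⁴ = 5.670×10⁻⁸×(605.516)⁴ = 7.62×10³ W/m².

I ≈ 7.62×10³ W/m²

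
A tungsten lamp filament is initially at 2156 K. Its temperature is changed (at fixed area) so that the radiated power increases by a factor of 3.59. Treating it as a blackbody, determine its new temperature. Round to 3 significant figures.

T₂ ≈ 2.97×10³ K

P ∝ T⁴, so T₂/T₁ = (P₂/P₁)^(1/4) = (3.59)^(1/4) = 1.37649.
T₂ = 2156 × 1.37649 = 2.97×10³ K.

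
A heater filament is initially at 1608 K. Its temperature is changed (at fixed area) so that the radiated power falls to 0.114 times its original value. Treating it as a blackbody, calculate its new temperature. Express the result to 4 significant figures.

T₂ ≈ 934.4 K

P ∝ T⁴, so T₂/T₁ = (P₂/P₁)^(1/4) = (0.114)^(1/4) = 0.581067.
T₂ = 1608 × 0.581067 = 934.4 K.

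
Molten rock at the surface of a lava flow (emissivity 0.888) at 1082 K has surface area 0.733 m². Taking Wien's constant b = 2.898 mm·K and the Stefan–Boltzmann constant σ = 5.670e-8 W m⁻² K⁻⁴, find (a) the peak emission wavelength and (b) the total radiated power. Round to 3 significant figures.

(a) λ_max = b/T = 2.898×10⁻³/1082 = 2.678×10⁻⁶ m = 2.68 μm.
Area A = 0.733 m².
(b) P = εσAT⁴ = 0.888×5.670×10⁻⁸×0.733×(1082)⁴ = 5.06×10⁴ W.

λ_max ≈ 2.68 μm; P ≈ 5.06×10⁴ W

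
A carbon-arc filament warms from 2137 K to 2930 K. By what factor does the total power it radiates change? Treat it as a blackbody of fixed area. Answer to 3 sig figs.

P ∝ T⁴, so P₂/P₁ = (T₂/T₁)⁴ = (2930/2137)⁴ = (1.37108)⁴ = 3.53.

P₂/P₁ ≈ 3.53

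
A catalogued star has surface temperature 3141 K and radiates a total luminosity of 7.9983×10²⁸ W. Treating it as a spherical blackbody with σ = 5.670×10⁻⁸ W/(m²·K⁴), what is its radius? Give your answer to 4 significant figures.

L = 4πR²σT⁴ ⇒ R = √(L/(4πσT⁴)).
σT⁴ = 5.51893×10⁶ W/m², so R = √(7.9983×10²⁸/(4π×5.51893×10⁶)) = 3.396×10¹⁰ m.

R ≈ 3.396×10¹⁰ m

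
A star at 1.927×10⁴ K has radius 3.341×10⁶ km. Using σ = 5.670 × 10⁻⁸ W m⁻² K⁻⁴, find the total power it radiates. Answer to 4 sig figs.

Surface area A = 4πR² = 4π(3.341×10⁹ m)² = 1.40269×10²⁰ m².
P = σAT⁴ = 5.670×10⁻⁸ × 1.40269×10²⁰ × (1.927×10⁴)⁴ = 1.097×10³⁰ W.

P ≈ 1.097×10³⁰ W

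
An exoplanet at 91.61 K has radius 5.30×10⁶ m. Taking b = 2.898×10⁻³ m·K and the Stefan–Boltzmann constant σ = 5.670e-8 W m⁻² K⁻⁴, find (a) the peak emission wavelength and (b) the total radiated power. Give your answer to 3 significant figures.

λ_max ≈ 31.6 μm; P ≈ 1.41×10¹⁵ W

(a) λ_max = b/T = 2.898×10⁻³/91.61 = 3.163×10⁻⁵ m = 31.6 μm.
Surface area A = 4πR² = 4π(5.30×10⁶ m)² = 3.52989×10¹⁴ m².
(b) P = σAT⁴ = 5.670×10⁻⁸×3.52989×10¹⁴×(91.61)⁴ = 1.41×10¹⁵ W.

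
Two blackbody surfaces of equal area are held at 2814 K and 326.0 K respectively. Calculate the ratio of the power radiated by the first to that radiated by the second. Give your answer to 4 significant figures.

P₁/P₂ ≈ 5552

With equal areas, P₁/P₂ = (T₁/T₂)⁴ = (2814/326.0)⁴ = 5552.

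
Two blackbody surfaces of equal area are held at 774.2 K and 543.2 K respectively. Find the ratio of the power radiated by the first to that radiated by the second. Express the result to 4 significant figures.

P₁/P₂ ≈ 4.126

With equal areas, P₁/P₂ = (T₁/T₂)⁴ = (774.2/543.2)⁴ = 4.126.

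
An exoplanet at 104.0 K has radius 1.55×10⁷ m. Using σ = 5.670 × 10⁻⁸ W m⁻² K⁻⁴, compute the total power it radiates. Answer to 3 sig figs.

Surface area A = 4πR² = 4π(1.55×10⁷ m)² = 3.01907×10¹⁵ m².
P = σAT⁴ = 5.670×10⁻⁸ × 3.01907×10¹⁵ × (104.0)⁴ = 2.00×10¹⁶ W.

P ≈ 2.00×10¹⁶ W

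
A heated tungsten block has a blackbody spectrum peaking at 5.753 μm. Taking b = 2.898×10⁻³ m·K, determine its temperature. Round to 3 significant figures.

T ≈ 504 K

Wien's law gives T = b/λ_max = (2.898×10⁻³ m·K)/(5.753×10⁻⁶ m) = 504 K.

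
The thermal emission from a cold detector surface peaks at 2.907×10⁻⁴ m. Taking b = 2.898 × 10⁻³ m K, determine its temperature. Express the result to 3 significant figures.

T ≈ 9.97 K

Wien's law gives T = b/λ_max = (2.898×10⁻³ m·K)/(2.907×10⁻⁴ m) = 9.97 K.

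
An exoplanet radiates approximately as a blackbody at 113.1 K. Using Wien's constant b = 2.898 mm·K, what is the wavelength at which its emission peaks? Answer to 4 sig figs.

Wien's displacement law: λ_max = b/T = (2.898×10⁻³ m·K)/(113.1 K) = 2.5623×10⁻⁵ m.
That is 25.62 μm, in the infrared range.

λ_max ≈ 25.62 μm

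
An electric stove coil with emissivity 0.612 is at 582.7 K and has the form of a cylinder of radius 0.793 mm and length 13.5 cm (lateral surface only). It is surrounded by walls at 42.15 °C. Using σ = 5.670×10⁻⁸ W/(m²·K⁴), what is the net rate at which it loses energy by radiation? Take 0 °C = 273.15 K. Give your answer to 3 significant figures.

Surroundings: T = 42.15 °C + 273.15 = 315.30 K.
Lateral area A = 2πrL = 2π×7.93×10⁻⁴×0.135 = 6.72646×10⁻⁴ m².
Net radiated power P_net = εσA(T⁴ − T₀⁴) = 0.612×5.670×10⁻⁸×6.72646×10⁻⁴×(582.7⁴ − 315.30⁴).
T⁴ − T₀⁴ = 1.15287×10¹¹ − 9.88316×10⁹ = 1.05404×10¹¹ K⁴, so P_net = 2.46 W.

Net loss ≈ 2.46 W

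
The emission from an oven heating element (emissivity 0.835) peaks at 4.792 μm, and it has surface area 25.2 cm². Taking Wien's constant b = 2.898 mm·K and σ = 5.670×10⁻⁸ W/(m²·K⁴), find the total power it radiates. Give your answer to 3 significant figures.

P ≈ 16.0 W

Wien's law: T = b/λ_max = 2.898×10⁻³/4.792×10⁻⁶ = 604.758 K.
Area A = 25.2 cm² = 2.52×10⁻³ m².
Then P = εσAT⁴ = 0.835×5.670×10⁻⁸×2.52×10⁻³×(604.758)⁴ = 16.0 W.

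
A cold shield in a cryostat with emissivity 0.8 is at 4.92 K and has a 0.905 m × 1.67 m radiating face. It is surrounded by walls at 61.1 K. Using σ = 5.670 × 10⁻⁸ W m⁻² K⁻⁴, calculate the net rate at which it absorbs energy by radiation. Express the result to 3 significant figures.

Area A = 0.905 × 1.67 = 1.51135 m².
Net radiated power P_net = εσA(T⁴ − T₀⁴) = 0.8×5.670×10⁻⁸×1.51135×(4.92⁴ − 61.1⁴).
T⁴ − T₀⁴ = 585.950 − 1.39369×10⁷ = -1.39363×10⁷ K⁴, so P_net = -0.955 W — negative, meaning a net gain of 0.955 W.

Net gain ≈ 0.955 W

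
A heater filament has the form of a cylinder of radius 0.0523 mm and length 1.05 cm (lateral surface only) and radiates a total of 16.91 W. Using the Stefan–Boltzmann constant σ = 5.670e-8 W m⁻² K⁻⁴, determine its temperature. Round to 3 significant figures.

T ≈ 3.05×10³ K

Lateral area A = 2πrL = 2π×5.23×10⁻⁵×0.0105 = 3.45041×10⁻⁶ m².
P = σAT⁴ ⇒ T = (P/(σA))^(1/4) = (16.91/(5.670×10⁻⁸×3.45041×10⁻⁶))^(1/4) = 3.05×10³ K.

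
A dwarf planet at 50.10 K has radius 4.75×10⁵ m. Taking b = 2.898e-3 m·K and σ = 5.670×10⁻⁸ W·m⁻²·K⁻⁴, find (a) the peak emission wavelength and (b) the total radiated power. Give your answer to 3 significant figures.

λ_max ≈ 57.8 μm; P ≈ 1.01×10¹² W

(a) λ_max = b/T = 2.898×10⁻³/50.10 = 5.784×10⁻⁵ m = 57.8 μm.
Surface area A = 4πR² = 4π(4.75×10⁵ m)² = 2.83529×10¹² m².
(b) P = σAT⁴ = 5.670×10⁻⁸×2.83529×10¹²×(50.10)⁴ = 1.01×10¹² W.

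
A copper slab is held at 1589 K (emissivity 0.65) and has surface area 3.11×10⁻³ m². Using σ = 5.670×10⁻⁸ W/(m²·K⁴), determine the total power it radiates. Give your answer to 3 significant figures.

P ≈ 731 W

Area A = 3.11×10⁻³ m².
P = εσAT⁴ = 0.65 × 5.670×10⁻⁸ × 3.11×10⁻³ × (1589)⁴ = 731 W.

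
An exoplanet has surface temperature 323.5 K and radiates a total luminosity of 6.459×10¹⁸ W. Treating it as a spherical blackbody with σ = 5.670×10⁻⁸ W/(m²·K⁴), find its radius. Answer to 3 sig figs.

R ≈ 2.88×10⁷ m

L = 4πR²σT⁴ ⇒ R = √(L/(4πσT⁴)).
σT⁴ = 620.984 W/m², so R = √(6.459×10¹⁸/(4π×620.984)) = 2.88×10⁷ m.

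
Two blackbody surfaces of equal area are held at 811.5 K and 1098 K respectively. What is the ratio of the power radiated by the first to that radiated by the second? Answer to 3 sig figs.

P₁/P₂ ≈ 0.298

With equal areas, P₁/P₂ = (T₁/T₂)⁴ = (811.5/1098)⁴ = 0.298.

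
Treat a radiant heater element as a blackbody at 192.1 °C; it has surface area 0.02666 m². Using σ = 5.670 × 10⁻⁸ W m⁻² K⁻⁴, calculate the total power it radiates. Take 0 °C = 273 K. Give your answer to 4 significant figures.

T = 192.1 °C + 273 = 465.1 K.
Area A = 0.02666 m².
P = σAT⁴ = 5.670×10⁻⁸ × 0.02666 × (465.1)⁴ = 70.73 W.

P ≈ 70.73 W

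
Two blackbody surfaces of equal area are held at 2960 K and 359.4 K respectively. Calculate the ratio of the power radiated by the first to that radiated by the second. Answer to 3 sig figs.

With equal areas, P₁/P₂ = (T₁/T₂)⁴ = (2960/359.4)⁴ = 4.60×10³.

P₁/P₂ ≈ 4.60×10³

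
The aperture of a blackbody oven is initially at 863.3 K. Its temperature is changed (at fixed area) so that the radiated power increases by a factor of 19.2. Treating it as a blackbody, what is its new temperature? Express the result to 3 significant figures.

T₂ ≈ 1.81×10³ K

P ∝ T⁴, so T₂/T₁ = (P₂/P₁)^(1/4) = (19.2)^(1/4) = 2.09327.
T₂ = 863.3 × 2.09327 = 1.81×10³ K.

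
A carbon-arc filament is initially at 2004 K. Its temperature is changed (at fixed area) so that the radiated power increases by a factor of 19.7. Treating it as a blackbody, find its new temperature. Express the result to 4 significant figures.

P ∝ T⁴, so T₂/T₁ = (P₂/P₁)^(1/4) = (19.7)^(1/4) = 2.10677.
T₂ = 2004 × 2.10677 = 4222 K.

T₂ ≈ 4222 K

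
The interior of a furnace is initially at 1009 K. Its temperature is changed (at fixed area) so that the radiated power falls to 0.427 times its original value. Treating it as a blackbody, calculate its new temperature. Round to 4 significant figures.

P ∝ T⁴, so T₂/T₁ = (P₂/P₁)^(1/4) = (0.427)^(1/4) = 0.808364.
T₂ = 1009 × 0.808364 = 815.6 K.

T₂ ≈ 815.6 K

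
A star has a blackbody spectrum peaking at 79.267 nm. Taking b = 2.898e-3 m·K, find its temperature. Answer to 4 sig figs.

Wien's law gives T = b/λ_max = (2.898×10⁻³ m·K)/(7.9267×10⁻⁸ m) = 3.656×10⁴ K.

T ≈ 3.656×10⁴ K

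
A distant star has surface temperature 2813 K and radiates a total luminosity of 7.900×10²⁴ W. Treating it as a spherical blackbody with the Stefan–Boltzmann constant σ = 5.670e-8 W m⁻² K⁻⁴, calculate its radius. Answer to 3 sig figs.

R ≈ 4.21×10⁸ m

L = 4πR²σT⁴ ⇒ R = √(L/(4πσT⁴)).
σT⁴ = 3.55027×10⁶ W/m², so R = √(7.900×10²⁴/(4π×3.55027×10⁶)) = 4.21×10⁸ m.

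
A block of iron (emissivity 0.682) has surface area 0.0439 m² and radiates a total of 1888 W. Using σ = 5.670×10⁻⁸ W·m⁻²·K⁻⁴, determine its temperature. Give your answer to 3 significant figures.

Area A = 0.0439 m².
P = εσAT⁴ ⇒ T = (P/(εσA))^(1/4) = (1888/(0.682×5.670×10⁻⁸×0.0439))^(1/4) = 1.03×10³ K.

T ≈ 1.03×10³ K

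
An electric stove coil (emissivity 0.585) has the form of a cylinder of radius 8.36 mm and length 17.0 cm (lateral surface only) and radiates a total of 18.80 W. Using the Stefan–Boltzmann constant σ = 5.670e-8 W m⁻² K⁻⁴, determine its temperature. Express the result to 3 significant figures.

Lateral area A = 2πrL = 2π×8.36×10⁻³×0.170 = 8.92966×10⁻³ m².
P = εσAT⁴ ⇒ T = (P/(εσA))^(1/4) = (18.80/(0.585×5.670×10⁻⁸×8.92966×10⁻³))^(1/4) = 502 K.

T ≈ 502 K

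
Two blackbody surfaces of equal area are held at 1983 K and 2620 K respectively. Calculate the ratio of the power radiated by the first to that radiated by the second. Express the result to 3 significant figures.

P₁/P₂ ≈ 0.328

With equal areas, P₁/P₂ = (T₁/T₂)⁴ = (1983/2620)⁴ = 0.328.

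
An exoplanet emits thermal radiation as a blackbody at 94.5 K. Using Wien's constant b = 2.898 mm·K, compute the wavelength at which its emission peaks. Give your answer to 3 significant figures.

Wien's displacement law: λ_max = b/T = (2.898×10⁻³ m·K)/(94.5 K) = 3.067×10⁻⁵ m.
That is 30.7 μm, in the infrared range.

λ_max ≈ 30.7 μm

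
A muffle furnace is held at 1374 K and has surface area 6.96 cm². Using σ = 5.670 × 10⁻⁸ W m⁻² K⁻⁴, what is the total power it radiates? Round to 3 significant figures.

Area A = 6.96 cm² = 6.96×10⁻⁴ m².
P = σAT⁴ = 5.670×10⁻⁸ × 6.96×10⁻⁴ × (1374)⁴ = 141 W.

P ≈ 141 W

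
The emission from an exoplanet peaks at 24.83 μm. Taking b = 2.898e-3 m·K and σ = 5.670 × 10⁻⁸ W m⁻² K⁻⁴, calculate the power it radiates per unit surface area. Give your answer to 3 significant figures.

Wien's law: T = b/λ_max = 2.898×10⁻³/2.483×10⁻⁵ = 116.714 K.
Then I = σT⁴ = 5.670×10⁻⁸×(116.714)⁴ = 10.5 W/m².

I ≈ 10.5 W/m²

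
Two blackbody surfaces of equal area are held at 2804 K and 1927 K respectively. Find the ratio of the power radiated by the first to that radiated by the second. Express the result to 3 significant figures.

P₁/P₂ ≈ 4.48

With equal areas, P₁/P₂ = (T₁/T₂)⁴ = (2804/1927)⁴ = 4.48.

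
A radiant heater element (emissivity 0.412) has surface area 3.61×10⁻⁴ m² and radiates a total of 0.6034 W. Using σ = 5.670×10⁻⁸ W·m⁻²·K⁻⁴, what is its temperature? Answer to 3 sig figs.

Area A = 3.61×10⁻⁴ m².
P = εσAT⁴ ⇒ T = (P/(εσA))^(1/4) = (0.6034/(0.412×5.670×10⁻⁸×3.61×10⁻⁴))^(1/4) = 517 K.

T ≈ 517 K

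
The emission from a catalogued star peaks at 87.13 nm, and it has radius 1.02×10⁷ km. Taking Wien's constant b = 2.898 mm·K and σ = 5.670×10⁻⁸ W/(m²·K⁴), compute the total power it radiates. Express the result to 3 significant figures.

P ≈ 9.07×10³¹ W

Wien's law: T = b/λ_max = 2.898×10⁻³/8.713×10⁻⁸ = 33260.6 K.
Surface area A = 4πR² = 4π(1.02×10¹⁰ m)² = 1.30741×10²¹ m².
Then P = σAT⁴ = 5.670×10⁻⁸×1.30741×10²¹×(33260.6)⁴ = 9.07×10³¹ W.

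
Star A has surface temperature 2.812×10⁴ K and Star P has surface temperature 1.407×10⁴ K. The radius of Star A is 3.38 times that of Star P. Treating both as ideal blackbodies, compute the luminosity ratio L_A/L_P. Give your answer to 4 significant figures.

L ∝ R²T⁴, so L_A/L_P = (R_A/R_P)²(T_A/T_P)⁴ = (3.38)² × (2.812×10⁴/1.407×10⁴)⁴ = 11.4244 × 15.9546 = 182.3.

L_A/L_P ≈ 182.3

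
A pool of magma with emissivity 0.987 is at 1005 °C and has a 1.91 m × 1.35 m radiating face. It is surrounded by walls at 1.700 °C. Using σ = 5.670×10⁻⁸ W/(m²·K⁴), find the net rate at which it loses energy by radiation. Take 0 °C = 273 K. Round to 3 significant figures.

T = 1005 °C + 273 = 1278 K.
Surroundings: T = 1.700 °C + 273 = 274.700 K.
Area A = 1.91 × 1.35 = 2.5785 m².
Net radiated power P_net = εσA(T⁴ − T₀⁴) = 0.987×5.670×10⁻⁸×2.5785×(1278⁴ − 274.700⁴).
T⁴ − T₀⁴ = 2.66762×10¹² − 5.69423×10⁹ = 2.66193×10¹² K⁴, so P_net = 3.84×10⁵ W.

Net loss ≈ 3.84×10⁵ W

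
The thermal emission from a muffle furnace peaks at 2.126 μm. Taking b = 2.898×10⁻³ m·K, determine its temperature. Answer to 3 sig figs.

Wien's law gives T = b/λ_max = (2.898×10⁻³ m·K)/(2.126×10⁻⁶ m) = 1.36×10³ K.

T ≈ 1.36×10³ K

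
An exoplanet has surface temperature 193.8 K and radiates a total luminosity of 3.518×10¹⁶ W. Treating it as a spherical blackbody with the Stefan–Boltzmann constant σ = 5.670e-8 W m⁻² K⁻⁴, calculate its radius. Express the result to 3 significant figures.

R ≈ 5.92×10⁶ m

L = 4πR²σT⁴ ⇒ R = √(L/(4πσT⁴)).
σT⁴ = 79.9831 W/m², so R = √(3.518×10¹⁶/(4π×79.9831)) = 5.92×10⁶ m.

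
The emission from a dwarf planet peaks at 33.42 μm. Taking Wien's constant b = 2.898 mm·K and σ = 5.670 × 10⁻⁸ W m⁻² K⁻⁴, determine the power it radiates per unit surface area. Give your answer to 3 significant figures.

I ≈ 3.21 W/m²

Wien's law: T = b/λ_max = 2.898×10⁻³/3.342×10⁻⁵ = 86.7145 K.
Then I = σT⁴ = 5.670×10⁻⁸×(86.7145)⁴ = 3.21 W/m².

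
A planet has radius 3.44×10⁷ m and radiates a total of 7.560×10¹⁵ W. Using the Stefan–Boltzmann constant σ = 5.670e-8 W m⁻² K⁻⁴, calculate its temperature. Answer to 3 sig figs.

Surface area A = 4πR² = 4π(3.44×10⁷ m)² = 1.48705×10¹⁶ m².
P = σAT⁴ ⇒ T = (P/(σA))^(1/4) = (7.560×10¹⁵/(5.670×10⁻⁸×1.48705×10¹⁶))^(1/4) = 54.7 K.

T ≈ 54.7 K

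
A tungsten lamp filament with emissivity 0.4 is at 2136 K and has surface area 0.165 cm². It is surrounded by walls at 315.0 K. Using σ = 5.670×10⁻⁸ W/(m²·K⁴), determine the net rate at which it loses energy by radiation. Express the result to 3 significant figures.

Area A = 0.165 cm² = 1.65×10⁻⁵ m².
Net radiated power P_net = εσA(T⁴ − T₀⁴) = 0.4×5.670×10⁻⁸×1.65×10⁻⁵×(2136⁴ − 315.0⁴).
T⁴ − T₀⁴ = 2.08164×10¹³ − 9.84560×10⁹ = 2.08066×10¹³ K⁴, so P_net = 7.79 W.

Net loss ≈ 7.79 W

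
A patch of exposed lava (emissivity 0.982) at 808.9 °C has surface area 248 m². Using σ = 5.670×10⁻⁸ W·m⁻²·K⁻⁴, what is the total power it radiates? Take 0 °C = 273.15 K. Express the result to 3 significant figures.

P ≈ 1.89×10⁷ W

T = 808.9 °C + 273.15 = 1082.05 K.
Area A = 248 m².
P = εσAT⁴ = 0.982 × 5.670×10⁻⁸ × 248 × (1082.05)⁴ = 1.89×10⁷ W.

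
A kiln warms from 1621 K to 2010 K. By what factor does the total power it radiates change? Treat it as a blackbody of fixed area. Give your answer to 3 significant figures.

P₂/P₁ ≈ 2.36

P ∝ T⁴, so P₂/P₁ = (T₂/T₁)⁴ = (2010/1621)⁴ = (1.23998)⁴ = 2.36.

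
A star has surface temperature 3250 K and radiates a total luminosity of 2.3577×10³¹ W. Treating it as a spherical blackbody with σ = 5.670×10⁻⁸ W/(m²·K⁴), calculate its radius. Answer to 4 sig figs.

R ≈ 5.446×10¹¹ m

L = 4πR²σT⁴ ⇒ R = √(L/(4πσT⁴)).
σT⁴ = 6.32582×10⁶ W/m², so R = √(2.3577×10³¹/(4π×6.32582×10⁶)) = 5.446×10¹¹ m.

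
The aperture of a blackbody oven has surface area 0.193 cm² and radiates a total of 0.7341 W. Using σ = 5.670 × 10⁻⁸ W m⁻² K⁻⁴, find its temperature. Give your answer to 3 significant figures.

T ≈ 905 K

Area A = 0.193 cm² = 1.93×10⁻⁵ m².
P = σAT⁴ ⇒ T = (P/(σA))^(1/4) = (0.7341/(5.670×10⁻⁸×1.93×10⁻⁵))^(1/4) = 905 K.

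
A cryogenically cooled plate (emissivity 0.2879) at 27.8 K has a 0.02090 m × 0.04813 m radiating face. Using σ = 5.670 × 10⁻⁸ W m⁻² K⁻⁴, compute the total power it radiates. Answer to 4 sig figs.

P ≈ 9.808×10⁻⁶ W

Area A = 0.02090 × 0.04813 = 1.00592×10⁻³ m².
P = εσAT⁴ = 0.2879 × 5.670×10⁻⁸ × 1.00592×10⁻³ × (27.8)⁴ = 9.808×10⁻⁶ W.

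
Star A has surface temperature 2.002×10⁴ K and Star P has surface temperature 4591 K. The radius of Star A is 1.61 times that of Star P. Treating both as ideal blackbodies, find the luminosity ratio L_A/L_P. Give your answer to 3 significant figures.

L_A/L_P ≈ 937

L ∝ R²T⁴, so L_A/L_P = (R_A/R_P)²(T_A/T_P)⁴ = (1.61)² × (2.002×10⁴/4591)⁴ = 2.5921 × 361.599 = 937.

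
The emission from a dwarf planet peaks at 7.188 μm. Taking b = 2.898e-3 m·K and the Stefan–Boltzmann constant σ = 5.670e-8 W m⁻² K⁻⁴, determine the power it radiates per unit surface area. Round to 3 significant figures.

Wien's law: T = b/λ_max = 2.898×10⁻³/7.188×10⁻⁶ = 403.172 K.
Then I = σT⁴ = 5.670×10⁻⁸×(403.172)⁴ = 1.50×10³ W/m².

I ≈ 1.50×10³ W/m²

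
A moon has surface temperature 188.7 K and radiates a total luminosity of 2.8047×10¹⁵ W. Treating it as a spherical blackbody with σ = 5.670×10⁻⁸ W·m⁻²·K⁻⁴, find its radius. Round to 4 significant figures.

R ≈ 1.762×10⁶ m

L = 4πR²σT⁴ ⇒ R = √(L/(4πσT⁴)).
σT⁴ = 71.8904 W/m², so R = √(2.8047×10¹⁵/(4π×71.8904)) = 1.762×10⁶ m.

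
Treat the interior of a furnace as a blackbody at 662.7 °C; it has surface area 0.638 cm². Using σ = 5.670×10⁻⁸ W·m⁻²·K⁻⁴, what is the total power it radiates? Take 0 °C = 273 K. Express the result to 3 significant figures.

T = 662.7 °C + 273 = 935.7 K.
Area A = 0.638 cm² = 6.38×10⁻⁵ m².
P = σAT⁴ = 5.670×10⁻⁸ × 6.38×10⁻⁵ × (935.7)⁴ = 2.77 W.

P ≈ 2.77 W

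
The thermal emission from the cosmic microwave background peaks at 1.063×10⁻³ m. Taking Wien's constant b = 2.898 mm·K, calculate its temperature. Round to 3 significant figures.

Wien's law gives T = b/λ_max = (2.898×10⁻³ m·K)/(1.063×10⁻³ m) = 2.73 K.

T ≈ 2.73 K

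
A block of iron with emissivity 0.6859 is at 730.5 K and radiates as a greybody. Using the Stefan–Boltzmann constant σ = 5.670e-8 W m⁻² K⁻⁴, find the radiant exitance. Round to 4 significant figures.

Stefan–Boltzmann: I = εσT⁴ = 0.6859 × 5.670×10⁻⁸ × (730.5)⁴ = 1.107×10⁴ W/m².

I ≈ 1.107×10⁴ W/m²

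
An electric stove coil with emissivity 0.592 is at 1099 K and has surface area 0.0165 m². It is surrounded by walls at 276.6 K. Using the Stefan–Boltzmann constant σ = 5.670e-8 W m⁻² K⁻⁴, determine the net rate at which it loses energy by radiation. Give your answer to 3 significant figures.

Net loss ≈ 805 W

Area A = 0.0165 m².
Net radiated power P_net = εσA(T⁴ − T₀⁴) = 0.592×5.670×10⁻⁸×0.0165×(1099⁴ − 276.6⁴).
T⁴ − T₀⁴ = 1.45878×10¹² − 5.85341×10⁹ = 1.45293×10¹² K⁴, so P_net = 805 W.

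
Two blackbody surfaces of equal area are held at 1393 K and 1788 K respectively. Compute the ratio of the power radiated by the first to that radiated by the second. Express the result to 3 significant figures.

P₁/P₂ ≈ 0.368

With equal areas, P₁/P₂ = (T₁/T₂)⁴ = (1393/1788)⁴ = 0.368.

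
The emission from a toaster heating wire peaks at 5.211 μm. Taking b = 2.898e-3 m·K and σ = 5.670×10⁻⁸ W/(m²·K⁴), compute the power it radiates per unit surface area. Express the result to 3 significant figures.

I ≈ 5.42×10³ W/m²

Wien's law: T = b/λ_max = 2.898×10⁻³/5.211×10⁻⁶ = 556.131 K.
Then I = σT⁴ = 5.670×10⁻⁸×(556.131)⁴ = 5.42×10³ W/m².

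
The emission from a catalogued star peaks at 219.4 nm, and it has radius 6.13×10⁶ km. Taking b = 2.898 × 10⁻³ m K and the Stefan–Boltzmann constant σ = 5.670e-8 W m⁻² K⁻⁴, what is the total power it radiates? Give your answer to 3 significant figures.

Wien's law: T = b/λ_max = 2.898×10⁻³/2.194×10⁻⁷ = 13208.8 K.
Surface area A = 4πR² = 4π(6.13×10⁹ m)² = 4.72205×10²⁰ m².
Then P = σAT⁴ = 5.670×10⁻⁸×4.72205×10²⁰×(13208.8)⁴ = 8.15×10²⁹ W.

P ≈ 8.15×10²⁹ W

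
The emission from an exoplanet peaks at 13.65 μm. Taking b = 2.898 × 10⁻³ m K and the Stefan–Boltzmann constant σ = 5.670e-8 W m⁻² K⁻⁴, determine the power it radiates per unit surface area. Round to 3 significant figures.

I ≈ 115 W/m²

Wien's law: T = b/λ_max = 2.898×10⁻³/1.365×10⁻⁵ = 212.308 K.
Then I = σT⁴ = 5.670×10⁻⁸×(212.308)⁴ = 115 W/m².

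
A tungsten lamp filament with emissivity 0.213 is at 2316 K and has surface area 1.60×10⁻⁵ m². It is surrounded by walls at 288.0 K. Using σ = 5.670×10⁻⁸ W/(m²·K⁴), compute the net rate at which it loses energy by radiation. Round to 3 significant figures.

Net loss ≈ 5.56 W

Area A = 1.60×10⁻⁵ m².
Net radiated power P_net = εσA(T⁴ − T₀⁴) = 0.213×5.670×10⁻⁸×1.60×10⁻⁵×(2316⁴ − 288.0⁴).
T⁴ − T₀⁴ = 2.87710×10¹³ − 6.87971×10⁹ = 2.87641×10¹³ K⁴, so P_net = 5.56 W.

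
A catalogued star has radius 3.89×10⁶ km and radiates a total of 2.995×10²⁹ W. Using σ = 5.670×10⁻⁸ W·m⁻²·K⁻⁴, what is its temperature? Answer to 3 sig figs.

Surface area A = 4πR² = 4π(3.89×10⁹ m)² = 1.90156×10²⁰ m².
P = σAT⁴ ⇒ T = (P/(σA))^(1/4) = (2.995×10²⁹/(5.670×10⁻⁸×1.90156×10²⁰))^(1/4) = 1.29×10⁴ K.

T ≈ 1.29×10⁴ K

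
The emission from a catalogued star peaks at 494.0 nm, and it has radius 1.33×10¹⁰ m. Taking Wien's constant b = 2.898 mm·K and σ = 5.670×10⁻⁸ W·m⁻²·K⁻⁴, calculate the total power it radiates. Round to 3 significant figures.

Wien's law: T = b/λ_max = 2.898×10⁻³/4.940×10⁻⁷ = 5866.40 K.
Surface area A = 4πR² = 4π(1.33×10¹⁰ m)² = 2.22287×10²¹ m².
Then P = σAT⁴ = 5.670×10⁻⁸×2.22287×10²¹×(5866.40)⁴ = 1.49×10²⁹ W.

P ≈ 1.49×10²⁹ W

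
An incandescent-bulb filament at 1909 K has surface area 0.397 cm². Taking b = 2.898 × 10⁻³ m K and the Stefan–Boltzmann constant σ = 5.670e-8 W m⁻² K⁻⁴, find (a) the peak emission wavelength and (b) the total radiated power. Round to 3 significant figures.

(a) λ_max = b/T = 2.898×10⁻³/1909 = 1.518×10⁻⁶ m = 1.52 μm.
Area A = 0.397 cm² = 3.97×10⁻⁵ m².
(b) P = σAT⁴ = 5.670×10⁻⁸×3.97×10⁻⁵×(1909)⁴ = 29.9 W.

λ_max ≈ 1.52 μm; P ≈ 29.9 W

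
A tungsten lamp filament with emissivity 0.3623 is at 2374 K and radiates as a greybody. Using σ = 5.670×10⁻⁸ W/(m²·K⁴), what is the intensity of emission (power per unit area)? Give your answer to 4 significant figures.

Stefan–Boltzmann: I = εσT⁴ = 0.3623 × 5.670×10⁻⁸ × (2374)⁴ = 6.525×10⁵ W/m².

I ≈ 6.525×10⁵ W/m²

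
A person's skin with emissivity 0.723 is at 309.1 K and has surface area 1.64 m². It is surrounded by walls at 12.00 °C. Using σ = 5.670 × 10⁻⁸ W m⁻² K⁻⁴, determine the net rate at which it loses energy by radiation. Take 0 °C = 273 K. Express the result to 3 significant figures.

Surroundings: T = 12.00 °C + 273 = 285.00 K.
Area A = 1.64 m².
Net radiated power P_net = εσA(T⁴ − T₀⁴) = 0.723×5.670×10⁻⁸×1.64×(309.1⁴ − 285.00⁴).
T⁴ − T₀⁴ = 9.12843×10⁹ − 6.59750×10⁹ = 2.53093×10⁹ K⁴, so P_net = 170 W.

Net loss ≈ 170 W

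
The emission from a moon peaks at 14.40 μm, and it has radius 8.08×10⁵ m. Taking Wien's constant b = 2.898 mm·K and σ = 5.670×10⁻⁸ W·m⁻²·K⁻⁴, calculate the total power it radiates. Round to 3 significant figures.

Wien's law: T = b/λ_max = 2.898×10⁻³/1.440×10⁻⁵ = 201.250 K.
Surface area A = 4πR² = 4π(8.08×10⁵ m)² = 8.20413×10¹² m².
Then P = σAT⁴ = 5.670×10⁻⁸×8.20413×10¹²×(201.250)⁴ = 7.63×10¹⁴ W.

P ≈ 7.63×10¹⁴ W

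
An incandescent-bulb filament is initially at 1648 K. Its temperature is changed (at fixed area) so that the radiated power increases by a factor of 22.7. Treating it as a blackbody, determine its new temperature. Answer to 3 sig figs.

T₂ ≈ 3.60×10³ K

P ∝ T⁴, so T₂/T₁ = (P₂/P₁)^(1/4) = (22.7)^(1/4) = 2.18276.
T₂ = 1648 × 2.18276 = 3.60×10³ K.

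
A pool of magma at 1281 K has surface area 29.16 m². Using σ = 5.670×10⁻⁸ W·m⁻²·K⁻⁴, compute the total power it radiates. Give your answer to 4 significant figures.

Area A = 29.16 m².
P = σAT⁴ = 5.670×10⁻⁸ × 29.16 × (1281)⁴ = 4.452×10⁶ W.

P ≈ 4.452×10⁶ W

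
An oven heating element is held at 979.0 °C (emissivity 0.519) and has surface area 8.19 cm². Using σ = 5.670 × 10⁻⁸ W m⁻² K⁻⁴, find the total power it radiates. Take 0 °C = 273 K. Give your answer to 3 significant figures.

T = 979.0 °C + 273 = 1252.0 K.
Area A = 8.19 cm² = 8.19×10⁻⁴ m².
P = εσAT⁴ = 0.519 × 5.670×10⁻⁸ × 8.19×10⁻⁴ × (1252.0)⁴ = 59.2 W.

P ≈ 59.2 W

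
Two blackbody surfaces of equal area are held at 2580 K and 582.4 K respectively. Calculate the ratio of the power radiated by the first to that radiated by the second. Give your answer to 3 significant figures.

P₁/P₂ ≈ 385

With equal areas, P₁/P₂ = (T₁/T₂)⁴ = (2580/582.4)⁴ = 385.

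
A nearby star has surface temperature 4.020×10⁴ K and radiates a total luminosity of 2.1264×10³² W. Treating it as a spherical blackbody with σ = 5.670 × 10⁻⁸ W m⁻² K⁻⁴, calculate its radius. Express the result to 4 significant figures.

L = 4πR²σT⁴ ⇒ R = √(L/(4πσT⁴)).
σT⁴ = 1.48077×10¹¹ W/m², so R = √(2.1264×10³²/(4π×1.48077×10¹¹)) = 1.069×10¹⁰ m.

R ≈ 1.069×10¹⁰ m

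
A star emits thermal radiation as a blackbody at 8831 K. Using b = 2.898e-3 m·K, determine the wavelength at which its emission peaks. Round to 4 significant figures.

λ_max ≈ 328.2 nm

Wien's displacement law: λ_max = b/T = (2.898×10⁻³ m·K)/(8831 K) = 3.2816×10⁻⁷ m.
That is 328.2 nm, in the ultraviolet range.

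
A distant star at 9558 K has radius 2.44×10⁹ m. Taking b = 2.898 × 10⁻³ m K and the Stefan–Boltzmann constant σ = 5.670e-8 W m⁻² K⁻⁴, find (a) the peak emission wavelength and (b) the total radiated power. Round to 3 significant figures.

λ_max ≈ 0.303 μm; P ≈ 3.54×10²⁸ W

(a) λ_max = b/T = 2.898×10⁻³/9558 = 3.032×10⁻⁷ m = 0.303 μm.
Surface area A = 4πR² = 4π(2.44×10⁹ m)² = 7.48151×10¹⁹ m².
(b) P = σAT⁴ = 5.670×10⁻⁸×7.48151×10¹⁹×(9558)⁴ = 3.54×10²⁸ W.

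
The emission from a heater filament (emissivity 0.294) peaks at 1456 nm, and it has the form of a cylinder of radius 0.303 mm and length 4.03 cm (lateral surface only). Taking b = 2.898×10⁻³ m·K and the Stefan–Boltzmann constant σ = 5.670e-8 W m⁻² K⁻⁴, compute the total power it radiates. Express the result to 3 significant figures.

Wien's law: T = b/λ_max = 2.898×10⁻³/1.456×10⁻⁶ = 1990.38 K.
Lateral area A = 2πrL = 2π×3.03×10⁻⁴×0.0403 = 7.67233×10⁻⁵ m².
Then P = εσAT⁴ = 0.294×5.670×10⁻⁸×7.67233×10⁻⁵×(1990.38)⁴ = 20.1 W.

P ≈ 20.1 W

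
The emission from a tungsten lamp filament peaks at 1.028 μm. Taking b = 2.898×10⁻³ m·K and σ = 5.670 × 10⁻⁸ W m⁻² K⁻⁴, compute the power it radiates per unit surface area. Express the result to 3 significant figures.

Wien's law: T = b/λ_max = 2.898×10⁻³/1.028×10⁻⁶ = 2819.07 K.
Then I = σT⁴ = 5.670×10⁻⁸×(2819.07)⁴ = 3.58×10⁶ W/m².

I ≈ 3.58×10⁶ W/m²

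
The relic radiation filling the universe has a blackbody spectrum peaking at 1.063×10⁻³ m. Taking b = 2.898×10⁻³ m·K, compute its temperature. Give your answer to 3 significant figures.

T ≈ 2.73 K

Wien's law gives T = b/λ_max = (2.898×10⁻³ m·K)/(1.063×10⁻³ m) = 2.73 K.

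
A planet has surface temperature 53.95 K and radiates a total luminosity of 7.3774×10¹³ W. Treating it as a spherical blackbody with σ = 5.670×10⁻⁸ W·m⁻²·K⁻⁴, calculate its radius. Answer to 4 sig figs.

R ≈ 3.496×10⁶ m

L = 4πR²σT⁴ ⇒ R = √(L/(4πσT⁴)).
σT⁴ = 0.480340 W/m², so R = √(7.3774×10¹³/(4π×0.480340)) = 3.496×10⁶ m.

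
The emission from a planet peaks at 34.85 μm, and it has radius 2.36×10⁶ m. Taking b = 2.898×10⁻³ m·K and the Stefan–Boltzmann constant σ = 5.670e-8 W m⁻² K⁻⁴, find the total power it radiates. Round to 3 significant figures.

P ≈ 1.90×10¹⁴ W

Wien's law: T = b/λ_max = 2.898×10⁻³/3.485×10⁻⁵ = 83.1564 K.
Surface area A = 4πR² = 4π(2.36×10⁶ m)² = 6.99897×10¹³ m².
Then P = σAT⁴ = 5.670×10⁻⁸×6.99897×10¹³×(83.1564)⁴ = 1.90×10¹⁴ W.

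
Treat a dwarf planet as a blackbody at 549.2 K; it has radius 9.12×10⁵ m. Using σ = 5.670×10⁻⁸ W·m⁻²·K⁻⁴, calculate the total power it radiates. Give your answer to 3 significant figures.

P ≈ 5.39×10¹⁶ W

Surface area A = 4πR² = 4π(9.12×10⁵ m)² = 1.04520×10¹³ m².
P = σAT⁴ = 5.670×10⁻⁸ × 1.04520×10¹³ × (549.2)⁴ = 5.39×10¹⁶ W.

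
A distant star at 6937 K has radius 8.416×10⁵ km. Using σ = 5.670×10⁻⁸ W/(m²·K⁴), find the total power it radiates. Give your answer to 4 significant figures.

P ≈ 1.169×10²⁷ W

Surface area A = 4πR² = 4π(8.416×10⁸ m)² = 8.90064×10¹⁸ m².
P = σAT⁴ = 5.670×10⁻⁸ × 8.90064×10¹⁸ × (6937)⁴ = 1.169×10²⁷ W.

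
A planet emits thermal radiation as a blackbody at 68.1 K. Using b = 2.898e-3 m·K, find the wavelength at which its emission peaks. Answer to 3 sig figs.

λ_max ≈ 42.6 μm

Wien's displacement law: λ_max = b/T = (2.898×10⁻³ m·K)/(68.1 K) = 4.256×10⁻⁵ m.
That is 42.6 μm, in the infrared range.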